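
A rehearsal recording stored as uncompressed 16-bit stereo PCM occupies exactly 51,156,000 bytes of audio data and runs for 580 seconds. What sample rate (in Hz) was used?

22,050 Hz

Bytes = sample_rate × seconds × bytes_per_sample × channels.
sample_rate = 51,156,000 / (580 × 2 × 2) = 51,156,000 / 2,320 = 22,050 Hz.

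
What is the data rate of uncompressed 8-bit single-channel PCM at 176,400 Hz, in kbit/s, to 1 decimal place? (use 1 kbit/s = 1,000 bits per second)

Bit rate = 176,400 × 8 × 1 = 1,411,200 bits/s.
= 1411.2 kbit/s.

1411.2 kbit/s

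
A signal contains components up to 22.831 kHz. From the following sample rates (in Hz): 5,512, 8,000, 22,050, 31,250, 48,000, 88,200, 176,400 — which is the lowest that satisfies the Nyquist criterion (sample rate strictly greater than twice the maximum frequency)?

48,000 Hz

Need sample rate > 2 × 22,831 = 45,662 Hz.
Lowest listed rate above 45,662 Hz is 48,000 Hz.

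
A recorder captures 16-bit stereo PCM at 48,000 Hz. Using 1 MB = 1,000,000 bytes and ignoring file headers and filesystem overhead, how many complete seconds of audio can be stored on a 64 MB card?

333 seconds

Uncompressed byte rate = 48,000 × 2 × 2 = 192,000 bytes/s.
Capacity = 64 × 1,000,000 = 64,000,000 bytes.
64,000,000 / 192,000 ≈ 333.33 s → 333 seconds.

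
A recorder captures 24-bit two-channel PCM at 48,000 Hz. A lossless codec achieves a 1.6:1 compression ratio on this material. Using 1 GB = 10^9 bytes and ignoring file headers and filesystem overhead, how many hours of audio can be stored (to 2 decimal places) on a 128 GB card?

197.53 hours

Uncompressed byte rate = 48,000 × 3 × 2 = 288,000 bytes/s.
After 1.6:1 compression, effective rate ≈ 180000 bytes/s.
Capacity = 128 × 1,000,000,000 = 128,000,000,000 bytes.
128,000,000,000 / effective rate ≈ 711111.11 s → 197.53 hours.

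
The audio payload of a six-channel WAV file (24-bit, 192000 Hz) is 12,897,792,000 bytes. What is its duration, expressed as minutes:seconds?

Byte rate = 192,000 × 3 × 6 = 3,456,000 bytes/s.
Duration = 12,897,792,000 / 3,456,000 = 3,732 s.
3,732 s = 62:12.

62:12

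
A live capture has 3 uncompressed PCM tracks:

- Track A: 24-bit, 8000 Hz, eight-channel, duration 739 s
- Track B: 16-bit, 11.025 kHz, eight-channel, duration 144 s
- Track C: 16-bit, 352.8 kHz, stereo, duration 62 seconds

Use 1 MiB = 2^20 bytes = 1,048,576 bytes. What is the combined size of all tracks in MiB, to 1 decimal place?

Track A: 8,000 × 739 × 3 × 8 = 141,888,000 bytes.
Track B: 11,025 × 144 × 2 × 8 = 25,401,600 bytes.
Track C: 352,800 × 62 × 2 × 2 = 87,494,400 bytes.
Total = 254,784,000 bytes = 243.0 MiB.

243.0 MiB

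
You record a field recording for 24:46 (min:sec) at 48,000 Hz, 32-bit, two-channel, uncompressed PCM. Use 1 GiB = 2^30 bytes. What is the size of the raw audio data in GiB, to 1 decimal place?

Duration = 24:46 (min:sec) = 1,486 s.
Bytes = 48,000 samples/s × 1,486 s × 4 bytes/sample × 2 ch = 570,624,000 bytes.
570,624,000 / 1,073,741,824 = 0.5 GiB.

0.5 GiB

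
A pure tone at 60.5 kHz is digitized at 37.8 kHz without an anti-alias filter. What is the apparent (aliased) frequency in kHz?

15.1 kHz

Nyquist = 37,800/2 = 18,900 Hz; 60,500 Hz exceeds it.
Alias = |60,500 − 2×37,800| = |60,500 − 75,600| = 15,100 Hz = 15.1 kHz.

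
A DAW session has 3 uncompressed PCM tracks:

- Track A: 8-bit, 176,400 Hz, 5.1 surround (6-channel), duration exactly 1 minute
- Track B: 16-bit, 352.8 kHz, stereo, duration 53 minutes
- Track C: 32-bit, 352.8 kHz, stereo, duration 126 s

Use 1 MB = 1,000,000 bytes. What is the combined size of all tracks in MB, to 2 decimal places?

4906.74 MB

Track A: exactly 1 minute = 60 s; 176,400 × 60 × 1 × 6 = 63,504,000 bytes.
Track B: 53 minutes = 3,180 s; 352,800 × 3,180 × 2 × 2 = 4,487,616,000 bytes.
Track C: 352,800 × 126 × 4 × 2 = 355,622,400 bytes.
Total = 4,906,742,400 bytes = 4906.74 MB.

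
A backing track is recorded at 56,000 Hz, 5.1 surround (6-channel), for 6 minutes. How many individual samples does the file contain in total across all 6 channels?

120,960,000 samples

6 minutes = 360 s.
56,000 × 360 s × 6 ch = 120,960,000 samples.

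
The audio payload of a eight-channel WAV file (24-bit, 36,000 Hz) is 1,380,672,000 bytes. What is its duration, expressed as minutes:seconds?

Byte rate = 36,000 × 3 × 8 = 864,000 bytes/s.
Duration = 1,380,672,000 / 864,000 = 1,598 s.
1,598 s = 26:38.

26:38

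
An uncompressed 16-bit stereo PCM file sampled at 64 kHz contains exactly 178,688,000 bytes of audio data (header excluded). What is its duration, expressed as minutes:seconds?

11:38

Byte rate = 64,000 × 2 × 2 = 256,000 bytes/s.
Duration = 178,688,000 / 256,000 = 698 s.
698 s = 11:38.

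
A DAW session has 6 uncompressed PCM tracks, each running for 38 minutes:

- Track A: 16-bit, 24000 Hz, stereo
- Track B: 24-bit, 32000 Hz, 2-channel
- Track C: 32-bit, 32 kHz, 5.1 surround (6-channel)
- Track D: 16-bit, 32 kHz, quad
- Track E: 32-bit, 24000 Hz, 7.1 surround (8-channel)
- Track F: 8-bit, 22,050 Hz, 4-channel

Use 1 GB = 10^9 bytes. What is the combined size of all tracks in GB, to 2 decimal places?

4.94 GB

38 minutes = 2,280 s.
Track A: 24,000 × 2,280 × 2 × 2 = 218,880,000 bytes.
Track B: 32,000 × 2,280 × 3 × 2 = 437,760,000 bytes.
Track C: 32,000 × 2,280 × 4 × 6 = 1,751,040,000 bytes.
Track D: 32,000 × 2,280 × 2 × 4 = 583,680,000 bytes.
Track E: 24,000 × 2,280 × 4 × 8 = 1,751,040,000 bytes.
Track F: 22,050 × 2,280 × 1 × 4 = 201,096,000 bytes.
Total = 4,943,496,000 bytes = 4.94 GB.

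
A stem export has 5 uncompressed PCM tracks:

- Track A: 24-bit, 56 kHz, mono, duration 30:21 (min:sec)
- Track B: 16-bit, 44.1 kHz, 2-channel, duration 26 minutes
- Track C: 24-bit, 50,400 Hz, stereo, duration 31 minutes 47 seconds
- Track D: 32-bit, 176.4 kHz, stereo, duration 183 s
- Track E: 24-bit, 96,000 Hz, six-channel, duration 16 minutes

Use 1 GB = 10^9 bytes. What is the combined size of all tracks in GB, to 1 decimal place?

3.1 GB

Track A: 30:21 (min:sec) = 1,821 s; 56,000 × 1,821 × 3 × 1 = 305,928,000 bytes.
Track B: 26 minutes = 1,560 s; 44,100 × 1,560 × 2 × 2 = 275,184,000 bytes.
Track C: 31 minutes 47 seconds = 1,907 s; 50,400 × 1,907 × 3 × 2 = 576,676,800 bytes.
Track D: 176,400 × 183 × 4 × 2 = 258,249,600 bytes.
Track E: 16 minutes = 960 s; 96,000 × 960 × 3 × 6 = 1,658,880,000 bytes.
Total = 3,074,918,400 bytes = 3.1 GB.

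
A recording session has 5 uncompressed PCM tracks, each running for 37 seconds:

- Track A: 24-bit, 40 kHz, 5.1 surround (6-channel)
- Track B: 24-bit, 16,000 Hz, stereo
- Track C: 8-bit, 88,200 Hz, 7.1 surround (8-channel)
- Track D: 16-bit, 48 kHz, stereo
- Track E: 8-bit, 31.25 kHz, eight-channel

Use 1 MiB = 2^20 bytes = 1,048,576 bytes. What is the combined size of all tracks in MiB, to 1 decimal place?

69.3 MiB

Track A: 40,000 × 37 × 3 × 6 = 26,640,000 bytes.
Track B: 16,000 × 37 × 3 × 2 = 3,552,000 bytes.
Track C: 88,200 × 37 × 1 × 8 = 26,107,200 bytes.
Track D: 48,000 × 37 × 2 × 2 = 7,104,000 bytes.
Track E: 31,250 × 37 × 1 × 8 = 9,250,000 bytes.
Total = 72,653,200 bytes = 69.3 MiB.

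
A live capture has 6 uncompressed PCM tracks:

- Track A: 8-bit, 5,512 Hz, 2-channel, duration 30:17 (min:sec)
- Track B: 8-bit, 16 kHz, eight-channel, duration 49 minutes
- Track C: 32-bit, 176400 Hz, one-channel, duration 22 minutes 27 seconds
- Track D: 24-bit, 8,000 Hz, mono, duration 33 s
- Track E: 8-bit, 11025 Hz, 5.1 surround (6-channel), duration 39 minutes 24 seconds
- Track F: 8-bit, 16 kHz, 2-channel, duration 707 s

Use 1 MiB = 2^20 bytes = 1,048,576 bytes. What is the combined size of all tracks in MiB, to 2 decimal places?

1455.87 MiB

Track A: 30:17 (min:sec) = 1,817 s; 5,512 × 1,817 × 1 × 2 = 20,030,608 bytes.
Track B: 49 minutes = 2,940 s; 16,000 × 2,940 × 1 × 8 = 376,320,000 bytes.
Track C: 22 minutes 27 seconds = 1,347 s; 176,400 × 1,347 × 4 × 1 = 950,443,200 bytes.
Track D: 8,000 × 33 × 3 × 1 = 792,000 bytes.
Track E: 39 minutes 24 seconds = 2,364 s; 11,025 × 2,364 × 1 × 6 = 156,378,600 bytes.
Track F: 16,000 × 707 × 1 × 2 = 22,624,000 bytes.
Total = 1,526,588,408 bytes = 1455.87 MiB.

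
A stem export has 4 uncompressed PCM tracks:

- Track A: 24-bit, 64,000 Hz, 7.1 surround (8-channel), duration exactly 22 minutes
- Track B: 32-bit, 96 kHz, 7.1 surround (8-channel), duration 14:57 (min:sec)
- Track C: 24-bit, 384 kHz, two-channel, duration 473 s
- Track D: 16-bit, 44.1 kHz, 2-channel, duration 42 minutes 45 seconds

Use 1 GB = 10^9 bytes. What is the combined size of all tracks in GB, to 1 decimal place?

Track A: exactly 22 minutes = 1,320 s; 64,000 × 1,320 × 3 × 8 = 2,027,520,000 bytes.
Track B: 14:57 (min:sec) = 897 s; 96,000 × 897 × 4 × 8 = 2,755,584,000 bytes.
Track C: 384,000 × 473 × 3 × 2 = 1,089,792,000 bytes.
Track D: 42 minutes 45 seconds = 2,565 s; 44,100 × 2,565 × 2 × 2 = 452,466,000 bytes.
Total = 6,325,362,000 bytes = 6.3 GB.

6.3 GB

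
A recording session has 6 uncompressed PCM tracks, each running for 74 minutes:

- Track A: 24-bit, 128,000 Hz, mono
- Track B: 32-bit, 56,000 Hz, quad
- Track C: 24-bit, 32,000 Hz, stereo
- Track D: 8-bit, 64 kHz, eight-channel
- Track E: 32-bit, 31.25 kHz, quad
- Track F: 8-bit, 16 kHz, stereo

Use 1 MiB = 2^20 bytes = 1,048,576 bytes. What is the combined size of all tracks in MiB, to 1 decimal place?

74 minutes = 4,440 s.
Track A: 128,000 × 4,440 × 3 × 1 = 1,704,960,000 bytes.
Track B: 56,000 × 4,440 × 4 × 4 = 3,978,240,000 bytes.
Track C: 32,000 × 4,440 × 3 × 2 = 852,480,000 bytes.
Track D: 64,000 × 4,440 × 1 × 8 = 2,273,280,000 bytes.
Track E: 31,250 × 4,440 × 4 × 4 = 2,220,000,000 bytes.
Track F: 16,000 × 4,440 × 1 × 2 = 142,080,000 bytes.
Total = 11,171,040,000 bytes = 10653.5 MiB.

10653.5 MiB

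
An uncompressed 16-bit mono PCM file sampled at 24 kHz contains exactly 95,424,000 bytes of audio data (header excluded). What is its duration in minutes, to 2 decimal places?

33.13 minutes

Byte rate = 24,000 × 2 × 1 = 48,000 bytes/s.
Duration = 95,424,000 / 48,000 = 1,988 s.
1,988 s / 60 = 33.13 minutes.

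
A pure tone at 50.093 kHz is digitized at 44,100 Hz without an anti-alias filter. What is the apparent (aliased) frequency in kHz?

5.993 kHz

Nyquist = 44,100/2 = 22,050 Hz; 50,093 Hz exceeds it.
Alias = |50,093 − 1×44,100| = |50,093 − 44,100| = 5,993 Hz = 5.993 kHz.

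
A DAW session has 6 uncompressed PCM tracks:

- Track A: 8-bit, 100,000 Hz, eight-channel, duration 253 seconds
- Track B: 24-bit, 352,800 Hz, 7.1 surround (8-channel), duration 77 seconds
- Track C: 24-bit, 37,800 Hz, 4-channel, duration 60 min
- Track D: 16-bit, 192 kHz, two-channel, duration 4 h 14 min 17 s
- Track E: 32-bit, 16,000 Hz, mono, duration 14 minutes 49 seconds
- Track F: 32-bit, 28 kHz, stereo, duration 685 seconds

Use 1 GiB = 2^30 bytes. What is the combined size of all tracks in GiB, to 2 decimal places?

13.43 GiB

Track A: 100,000 × 253 × 1 × 8 = 202,400,000 bytes.
Track B: 352,800 × 77 × 3 × 8 = 651,974,400 bytes.
Track C: 60 min = 3,600 s; 37,800 × 3,600 × 3 × 4 = 1,632,960,000 bytes.
Track D: 4 h 14 min 17 s = 15,257 s; 192,000 × 15,257 × 2 × 2 = 11,717,376,000 bytes.
Track E: 14 minutes 49 seconds = 889 s; 16,000 × 889 × 4 × 1 = 56,896,000 bytes.
Track F: 28,000 × 685 × 4 × 2 = 153,440,000 bytes.
Total = 14,415,046,400 bytes = 13.43 GiB.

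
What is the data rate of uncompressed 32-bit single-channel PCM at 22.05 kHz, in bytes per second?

88,200 bytes/s

Bit rate = 22,050 × 32 × 1 = 705,600 bits/s.
705,600 / 8 = 88,200 bytes/s.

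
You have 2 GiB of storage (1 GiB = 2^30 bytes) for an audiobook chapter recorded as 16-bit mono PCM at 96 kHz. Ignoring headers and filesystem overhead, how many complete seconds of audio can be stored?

11,184 seconds

Uncompressed byte rate = 96,000 × 2 × 1 = 192,000 bytes/s.
Capacity = 2 × 1,073,741,824 = 2,147,483,648 bytes.
2,147,483,648 / 192,000 ≈ 11184.81 s → 11,184 seconds.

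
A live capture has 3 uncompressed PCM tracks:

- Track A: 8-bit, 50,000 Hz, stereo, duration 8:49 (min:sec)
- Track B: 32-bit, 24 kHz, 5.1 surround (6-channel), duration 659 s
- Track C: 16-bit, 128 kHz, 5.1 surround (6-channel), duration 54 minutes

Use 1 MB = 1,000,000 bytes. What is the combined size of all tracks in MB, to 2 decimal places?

Track A: 8:49 (min:sec) = 529 s; 50,000 × 529 × 1 × 2 = 52,900,000 bytes.
Track B: 24,000 × 659 × 4 × 6 = 379,584,000 bytes.
Track C: 54 minutes = 3,240 s; 128,000 × 3,240 × 2 × 6 = 4,976,640,000 bytes.
Total = 5,409,124,000 bytes = 5409.12 MB.

5409.12 MB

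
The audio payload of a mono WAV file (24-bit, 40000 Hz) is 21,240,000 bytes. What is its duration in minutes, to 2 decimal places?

2.95 minutes

Byte rate = 40,000 × 3 × 1 = 120,000 bytes/s.
Duration = 21,240,000 / 120,000 = 177 s.
177 s / 60 = 2.95 minutes.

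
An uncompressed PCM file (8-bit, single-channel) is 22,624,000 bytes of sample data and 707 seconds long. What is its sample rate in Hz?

Bytes = sample_rate × seconds × bytes_per_sample × channels.
sample_rate = 22,624,000 / (707 × 1 × 1) = 22,624,000 / 707 = 32,000 Hz.

32,000 Hz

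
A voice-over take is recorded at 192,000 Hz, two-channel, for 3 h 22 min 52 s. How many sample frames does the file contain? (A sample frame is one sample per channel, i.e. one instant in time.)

2,337,024,000 sample frames

3 h 22 min 52 s = 12,172 s.
192,000 samples/s × 12,172 s = 2,337,024,000 frames.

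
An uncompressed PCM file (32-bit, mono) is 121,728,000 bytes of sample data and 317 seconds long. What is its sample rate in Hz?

96,000 Hz

Bytes = sample_rate × seconds × bytes_per_sample × channels.
sample_rate = 121,728,000 / (317 × 4 × 1) = 121,728,000 / 1,268 = 96,000 Hz.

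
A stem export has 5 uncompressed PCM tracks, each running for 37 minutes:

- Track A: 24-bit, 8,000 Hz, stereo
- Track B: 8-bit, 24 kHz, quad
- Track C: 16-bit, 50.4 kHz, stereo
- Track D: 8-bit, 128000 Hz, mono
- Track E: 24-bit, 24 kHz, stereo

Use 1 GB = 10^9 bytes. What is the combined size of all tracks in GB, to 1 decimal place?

37 minutes = 2,220 s.
Track A: 8,000 × 2,220 × 3 × 2 = 106,560,000 bytes.
Track B: 24,000 × 2,220 × 1 × 4 = 213,120,000 bytes.
Track C: 50,400 × 2,220 × 2 × 2 = 447,552,000 bytes.
Track D: 128,000 × 2,220 × 1 × 1 = 284,160,000 bytes.
Track E: 24,000 × 2,220 × 3 × 2 = 319,680,000 bytes.
Total = 1,371,072,000 bytes = 1.4 GB.

1.4 GB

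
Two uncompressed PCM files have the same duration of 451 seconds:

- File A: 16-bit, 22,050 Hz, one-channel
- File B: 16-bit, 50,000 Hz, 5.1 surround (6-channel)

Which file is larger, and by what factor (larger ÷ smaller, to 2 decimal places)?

File A: 22,050 × 2 × 1 = 44,100 bytes/s.
File B: 50,000 × 2 × 6 = 600,000 bytes/s.
File B is larger; ratio = 270,600,000 / 19,889,100 = 13.61.

File B, by a factor of 13.61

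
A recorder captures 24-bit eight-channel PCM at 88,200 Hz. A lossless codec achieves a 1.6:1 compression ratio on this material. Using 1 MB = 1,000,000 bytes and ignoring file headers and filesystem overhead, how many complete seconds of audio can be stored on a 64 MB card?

48 seconds

Uncompressed byte rate = 88,200 × 3 × 8 = 2,116,800 bytes/s.
After 1.6:1 compression, effective rate ≈ 1323000 bytes/s.
Capacity = 64 × 1,000,000 = 64,000,000 bytes.
64,000,000 / effective rate ≈ 48.37 s → 48 seconds.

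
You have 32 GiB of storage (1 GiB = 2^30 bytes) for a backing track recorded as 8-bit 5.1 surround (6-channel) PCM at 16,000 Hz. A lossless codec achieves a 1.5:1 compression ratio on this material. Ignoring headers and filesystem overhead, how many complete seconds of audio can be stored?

Uncompressed byte rate = 16,000 × 1 × 6 = 96,000 bytes/s.
After 1.5:1 compression, effective rate ≈ 64000 bytes/s.
Capacity = 32 × 1,073,741,824 = 34,359,738,368 bytes.
34,359,738,368 / effective rate ≈ 536870.91 s → 536,870 seconds.

536,870 seconds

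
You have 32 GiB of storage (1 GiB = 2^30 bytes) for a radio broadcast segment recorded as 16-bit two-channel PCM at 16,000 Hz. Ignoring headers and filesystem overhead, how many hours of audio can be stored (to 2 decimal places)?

Uncompressed byte rate = 16,000 × 2 × 2 = 64,000 bytes/s.
Capacity = 32 × 1,073,741,824 = 34,359,738,368 bytes.
34,359,738,368 / 64,000 ≈ 536870.91 s → 149.13 hours.

149.13 hours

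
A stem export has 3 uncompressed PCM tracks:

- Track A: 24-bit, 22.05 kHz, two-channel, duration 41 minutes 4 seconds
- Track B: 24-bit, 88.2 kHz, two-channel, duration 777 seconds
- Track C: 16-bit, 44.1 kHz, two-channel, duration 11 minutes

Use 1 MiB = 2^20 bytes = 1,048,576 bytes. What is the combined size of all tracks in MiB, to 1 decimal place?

Track A: 41 minutes 4 seconds = 2,464 s; 22,050 × 2,464 × 3 × 2 = 325,987,200 bytes.
Track B: 88,200 × 777 × 3 × 2 = 411,188,400 bytes.
Track C: 11 minutes = 660 s; 44,100 × 660 × 2 × 2 = 116,424,000 bytes.
Total = 853,599,600 bytes = 814.1 MiB.

814.1 MiB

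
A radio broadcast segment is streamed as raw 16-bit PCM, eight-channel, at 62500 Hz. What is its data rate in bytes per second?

Bit rate = 62,500 × 16 × 8 = 8,000,000 bits/s.
8,000,000 / 8 = 1,000,000 bytes/s.

1,000,000 bytes/s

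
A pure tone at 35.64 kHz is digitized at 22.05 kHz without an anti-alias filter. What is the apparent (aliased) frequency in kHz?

Nyquist = 22,050/2 = 11,025 Hz; 35,640 Hz exceeds it.
Alias = |35,640 − 2×22,050| = |35,640 − 44,100| = 8,460 Hz = 8.46 kHz.

8.46 kHz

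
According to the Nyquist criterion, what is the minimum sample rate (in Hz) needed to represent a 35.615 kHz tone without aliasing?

Minimum sample rate = 2 × 35,615 Hz = 71,230 Hz.

71,230 Hz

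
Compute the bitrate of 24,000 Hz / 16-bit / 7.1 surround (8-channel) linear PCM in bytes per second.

384,000 bytes/s

Bit rate = 24,000 × 16 × 8 = 3,072,000 bits/s.
3,072,000 / 8 = 384,000 bytes/s.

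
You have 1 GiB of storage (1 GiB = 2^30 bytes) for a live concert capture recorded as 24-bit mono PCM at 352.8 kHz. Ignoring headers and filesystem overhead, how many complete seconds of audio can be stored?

1,014 seconds

Uncompressed byte rate = 352,800 × 3 × 1 = 1,058,400 bytes/s.
Capacity = 1 × 1,073,741,824 = 1,073,741,824 bytes.
1,073,741,824 / 1,058,400 ≈ 1014.5 s → 1,014 seconds.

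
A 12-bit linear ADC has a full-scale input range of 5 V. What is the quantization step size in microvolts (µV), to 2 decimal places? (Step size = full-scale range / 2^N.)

1220.70 µV

5 V / 2^12 = 5 / 4,096 V = 1220.70 µV.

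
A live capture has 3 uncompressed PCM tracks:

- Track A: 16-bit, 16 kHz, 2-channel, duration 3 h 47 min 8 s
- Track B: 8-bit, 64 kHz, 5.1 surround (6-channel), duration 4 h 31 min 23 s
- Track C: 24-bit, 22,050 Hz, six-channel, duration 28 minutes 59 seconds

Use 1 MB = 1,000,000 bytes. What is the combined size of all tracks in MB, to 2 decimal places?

7815.07 MB

Track A: 3 h 47 min 8 s = 13,628 s; 16,000 × 13,628 × 2 × 2 = 872,192,000 bytes.
Track B: 4 h 31 min 23 s = 16,283 s; 64,000 × 16,283 × 1 × 6 = 6,252,672,000 bytes.
Track C: 28 minutes 59 seconds = 1,739 s; 22,050 × 1,739 × 3 × 6 = 690,209,100 bytes.
Total = 7,815,073,100 bytes = 7815.07 MB.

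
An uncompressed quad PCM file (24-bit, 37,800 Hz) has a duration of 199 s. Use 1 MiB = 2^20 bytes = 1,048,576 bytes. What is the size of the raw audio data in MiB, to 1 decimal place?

Bytes = 37,800 samples/s × 199 s × 3 bytes/sample × 4 ch = 90,266,400 bytes.
90,266,400 / 1,048,576 = 86.1 MiB.

86.1 MiB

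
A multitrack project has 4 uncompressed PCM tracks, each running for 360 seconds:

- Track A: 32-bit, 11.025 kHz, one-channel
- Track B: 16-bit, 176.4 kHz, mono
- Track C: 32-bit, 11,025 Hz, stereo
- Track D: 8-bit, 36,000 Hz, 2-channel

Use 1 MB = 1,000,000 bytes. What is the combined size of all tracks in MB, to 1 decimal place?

200.6 MB

Track A: 11,025 × 360 × 4 × 1 = 15,876,000 bytes.
Track B: 176,400 × 360 × 2 × 1 = 127,008,000 bytes.
Track C: 11,025 × 360 × 4 × 2 = 31,752,000 bytes.
Track D: 36,000 × 360 × 1 × 2 = 25,920,000 bytes.
Total = 200,556,000 bytes = 200.6 MB.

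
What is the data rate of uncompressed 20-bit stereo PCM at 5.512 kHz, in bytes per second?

27,560 bytes/s

Bit rate = 5,512 × 20 × 2 = 220,480 bits/s.
220,480 / 8 = 27,560 bytes/s.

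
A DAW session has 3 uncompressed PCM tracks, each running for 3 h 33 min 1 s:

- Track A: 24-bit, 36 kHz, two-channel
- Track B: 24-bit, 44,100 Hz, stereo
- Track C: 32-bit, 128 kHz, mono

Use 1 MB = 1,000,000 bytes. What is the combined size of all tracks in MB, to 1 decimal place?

3 h 33 min 1 s = 12,781 s.
Track A: 36,000 × 12,781 × 3 × 2 = 2,760,696,000 bytes.
Track B: 44,100 × 12,781 × 3 × 2 = 3,381,852,600 bytes.
Track C: 128,000 × 12,781 × 4 × 1 = 6,543,872,000 bytes.
Total = 12,686,420,600 bytes = 12686.4 MB.

12686.4 MB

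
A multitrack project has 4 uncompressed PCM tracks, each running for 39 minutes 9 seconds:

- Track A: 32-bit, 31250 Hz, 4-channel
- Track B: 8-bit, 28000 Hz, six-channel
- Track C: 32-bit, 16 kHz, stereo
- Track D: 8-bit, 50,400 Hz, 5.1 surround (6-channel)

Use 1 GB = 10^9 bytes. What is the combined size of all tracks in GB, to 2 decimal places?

39 minutes 9 seconds = 2,349 s.
Track A: 31,250 × 2,349 × 4 × 4 = 1,174,500,000 bytes.
Track B: 28,000 × 2,349 × 1 × 6 = 394,632,000 bytes.
Track C: 16,000 × 2,349 × 4 × 2 = 300,672,000 bytes.
Track D: 50,400 × 2,349 × 1 × 6 = 710,337,600 bytes.
Total = 2,580,141,600 bytes = 2.58 GB.

2.58 GB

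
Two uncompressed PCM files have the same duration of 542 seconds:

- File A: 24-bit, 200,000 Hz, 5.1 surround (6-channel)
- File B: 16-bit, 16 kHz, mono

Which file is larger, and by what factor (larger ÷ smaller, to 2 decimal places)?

File A, by a factor of 112.50

File A: 200,000 × 3 × 6 = 3,600,000 bytes/s.
File B: 16,000 × 2 × 1 = 32,000 bytes/s.
File A is larger; ratio = 1,951,200,000 / 17,344,000 = 112.50.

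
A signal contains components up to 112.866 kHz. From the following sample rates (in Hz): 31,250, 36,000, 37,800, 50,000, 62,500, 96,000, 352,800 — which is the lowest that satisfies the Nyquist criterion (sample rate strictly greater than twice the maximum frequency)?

352,800 Hz

Need sample rate > 2 × 112,866 = 225,732 Hz.
Lowest listed rate above 225,732 Hz is 352,800 Hz.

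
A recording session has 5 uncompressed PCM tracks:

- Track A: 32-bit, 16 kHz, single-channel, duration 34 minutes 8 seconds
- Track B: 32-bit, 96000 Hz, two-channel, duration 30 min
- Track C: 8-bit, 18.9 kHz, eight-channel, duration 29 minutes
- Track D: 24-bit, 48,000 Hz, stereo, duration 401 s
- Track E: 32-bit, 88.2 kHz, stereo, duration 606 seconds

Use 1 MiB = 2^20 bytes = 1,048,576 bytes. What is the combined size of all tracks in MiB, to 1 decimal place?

Track A: 34 minutes 8 seconds = 2,048 s; 16,000 × 2,048 × 4 × 1 = 131,072,000 bytes.
Track B: 30 min = 1,800 s; 96,000 × 1,800 × 4 × 2 = 1,382,400,000 bytes.
Track C: 29 minutes = 1,740 s; 18,900 × 1,740 × 1 × 8 = 263,088,000 bytes.
Track D: 48,000 × 401 × 3 × 2 = 115,488,000 bytes.
Track E: 88,200 × 606 × 4 × 2 = 427,593,600 bytes.
Total = 2,319,641,600 bytes = 2212.2 MiB.

2212.2 MiB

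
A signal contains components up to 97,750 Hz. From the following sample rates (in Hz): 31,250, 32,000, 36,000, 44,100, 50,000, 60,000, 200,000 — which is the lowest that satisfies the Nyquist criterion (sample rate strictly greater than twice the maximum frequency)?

Need sample rate > 2 × 97,750 = 195,500 Hz.
Lowest listed rate above 195,500 Hz is 200,000 Hz.

200,000 Hz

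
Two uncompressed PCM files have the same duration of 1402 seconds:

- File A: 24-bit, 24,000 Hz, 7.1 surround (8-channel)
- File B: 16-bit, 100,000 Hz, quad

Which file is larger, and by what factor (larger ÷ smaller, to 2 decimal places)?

File A: 24,000 × 3 × 8 = 576,000 bytes/s.
File B: 100,000 × 2 × 4 = 800,000 bytes/s.
File B is larger; ratio = 1,121,600,000 / 807,552,000 = 1.39.

File B, by a factor of 1.39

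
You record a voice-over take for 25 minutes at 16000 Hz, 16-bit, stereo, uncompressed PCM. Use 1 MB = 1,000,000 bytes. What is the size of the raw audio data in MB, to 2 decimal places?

96.00 MB

Duration = 25 minutes = 1,500 s.
Bytes = 16,000 samples/s × 1,500 s × 2 bytes/sample × 2 ch = 96,000,000 bytes.
96,000,000 / 1,000,000 = 96.00 MB.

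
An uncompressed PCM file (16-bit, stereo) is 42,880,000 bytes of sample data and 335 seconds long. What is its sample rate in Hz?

Bytes = sample_rate × seconds × bytes_per_sample × channels.
sample_rate = 42,880,000 / (335 × 2 × 2) = 42,880,000 / 1,340 = 32,000 Hz.

32,000 Hz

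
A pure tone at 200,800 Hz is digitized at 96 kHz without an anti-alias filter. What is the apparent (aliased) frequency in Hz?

Nyquist = 96,000/2 = 48,000 Hz; 200,800 Hz exceeds it.
Alias = |200,800 − 2×96,000| = |200,800 − 192,000| = 8,800 Hz.

8,800 Hz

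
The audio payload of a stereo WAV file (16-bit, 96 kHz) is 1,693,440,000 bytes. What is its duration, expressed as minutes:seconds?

Byte rate = 96,000 × 2 × 2 = 384,000 bytes/s.
Duration = 1,693,440,000 / 384,000 = 4,410 s.
4,410 s = 73:30.

73:30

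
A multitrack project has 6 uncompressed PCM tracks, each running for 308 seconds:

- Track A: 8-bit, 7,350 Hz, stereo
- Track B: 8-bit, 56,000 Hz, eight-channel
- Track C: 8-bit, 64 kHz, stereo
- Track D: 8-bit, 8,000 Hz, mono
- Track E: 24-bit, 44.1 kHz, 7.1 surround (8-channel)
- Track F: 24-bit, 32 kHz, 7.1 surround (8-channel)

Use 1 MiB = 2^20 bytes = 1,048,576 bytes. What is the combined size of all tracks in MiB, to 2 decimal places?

Track A: 7,350 × 308 × 1 × 2 = 4,527,600 bytes.
Track B: 56,000 × 308 × 1 × 8 = 137,984,000 bytes.
Track C: 64,000 × 308 × 1 × 2 = 39,424,000 bytes.
Track D: 8,000 × 308 × 1 × 1 = 2,464,000 bytes.
Track E: 44,100 × 308 × 3 × 8 = 325,987,200 bytes.
Track F: 32,000 × 308 × 3 × 8 = 236,544,000 bytes.
Total = 746,930,800 bytes = 712.33 MiB.

712.33 MiB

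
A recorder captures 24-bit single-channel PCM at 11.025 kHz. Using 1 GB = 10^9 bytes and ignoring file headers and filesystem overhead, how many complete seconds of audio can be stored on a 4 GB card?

Uncompressed byte rate = 11,025 × 3 × 1 = 33,075 bytes/s.
Capacity = 4 × 1,000,000,000 = 4,000,000,000 bytes.
4,000,000,000 / 33,075 ≈ 120937.26 s → 120,937 seconds.

120,937 seconds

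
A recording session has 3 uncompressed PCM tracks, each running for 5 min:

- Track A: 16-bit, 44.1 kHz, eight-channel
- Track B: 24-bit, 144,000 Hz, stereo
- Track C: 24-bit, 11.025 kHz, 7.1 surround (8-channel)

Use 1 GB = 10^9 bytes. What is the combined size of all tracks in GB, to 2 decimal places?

0.55 GB

5 min = 300 s.
Track A: 44,100 × 300 × 2 × 8 = 211,680,000 bytes.
Track B: 144,000 × 300 × 3 × 2 = 259,200,000 bytes.
Track C: 11,025 × 300 × 3 × 8 = 79,380,000 bytes.
Total = 550,260,000 bytes = 0.55 GB.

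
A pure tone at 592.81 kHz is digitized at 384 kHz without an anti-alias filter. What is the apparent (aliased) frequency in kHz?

Nyquist = 384,000/2 = 192,000 Hz; 592,810 Hz exceeds it.
Alias = |592,810 − 2×384,000| = |592,810 − 768,000| = 175,190 Hz = 175.19 kHz.

175.19 kHz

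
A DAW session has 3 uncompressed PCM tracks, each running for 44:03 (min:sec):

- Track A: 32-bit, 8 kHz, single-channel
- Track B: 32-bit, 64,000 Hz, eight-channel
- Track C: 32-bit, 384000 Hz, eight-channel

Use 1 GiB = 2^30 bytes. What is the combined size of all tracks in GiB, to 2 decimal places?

44:03 (min:sec) = 2,643 s.
Track A: 8,000 × 2,643 × 4 × 1 = 84,576,000 bytes.
Track B: 64,000 × 2,643 × 4 × 8 = 5,412,864,000 bytes.
Track C: 384,000 × 2,643 × 4 × 8 = 32,477,184,000 bytes.
Total = 37,974,624,000 bytes = 35.37 GiB.

35.37 GiB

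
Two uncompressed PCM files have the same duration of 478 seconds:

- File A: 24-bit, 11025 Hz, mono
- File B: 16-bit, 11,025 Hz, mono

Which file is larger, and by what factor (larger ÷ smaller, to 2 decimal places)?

File A: 11,025 × 3 × 1 = 33,075 bytes/s.
File B: 11,025 × 2 × 1 = 22,050 bytes/s.
File A is larger; ratio = 15,809,850 / 10,539,900 = 1.50.

File A, by a factor of 1.50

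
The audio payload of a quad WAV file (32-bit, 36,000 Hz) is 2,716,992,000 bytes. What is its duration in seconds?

4,717 seconds

Byte rate = 36,000 × 4 × 4 = 576,000 bytes/s.
Duration = 2,716,992,000 / 576,000 = 4,717 s.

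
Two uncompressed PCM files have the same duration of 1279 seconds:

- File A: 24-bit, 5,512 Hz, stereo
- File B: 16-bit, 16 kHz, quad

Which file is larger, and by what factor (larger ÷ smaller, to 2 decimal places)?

File B, by a factor of 3.87

File A: 5,512 × 3 × 2 = 33,072 bytes/s.
File B: 16,000 × 2 × 4 = 128,000 bytes/s.
File B is larger; ratio = 163,712,000 / 42,299,088 = 3.87.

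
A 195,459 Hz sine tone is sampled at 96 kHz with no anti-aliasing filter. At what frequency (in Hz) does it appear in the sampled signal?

3,459 Hz

Nyquist = 96,000/2 = 48,000 Hz; 195,459 Hz exceeds it.
Alias = |195,459 − 2×96,000| = |195,459 − 192,000| = 3,459 Hz.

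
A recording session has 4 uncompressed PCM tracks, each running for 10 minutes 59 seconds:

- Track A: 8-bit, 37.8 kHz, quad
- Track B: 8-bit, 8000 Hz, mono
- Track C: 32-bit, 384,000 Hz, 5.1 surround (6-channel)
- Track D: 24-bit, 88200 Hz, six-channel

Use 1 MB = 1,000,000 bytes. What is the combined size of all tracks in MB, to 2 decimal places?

7224.49 MB

10 minutes 59 seconds = 659 s.
Track A: 37,800 × 659 × 1 × 4 = 99,640,800 bytes.
Track B: 8,000 × 659 × 1 × 1 = 5,272,000 bytes.
Track C: 384,000 × 659 × 4 × 6 = 6,073,344,000 bytes.
Track D: 88,200 × 659 × 3 × 6 = 1,046,228,400 bytes.
Total = 7,224,485,200 bytes = 7224.49 MB.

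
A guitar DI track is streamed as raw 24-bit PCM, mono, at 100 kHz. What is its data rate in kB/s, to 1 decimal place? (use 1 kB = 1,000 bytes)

Bit rate = 100,000 × 24 × 1 = 2,400,000 bits/s.
2,400,000 / 8 = 300,000 B/s = 300.0 kB/s.

300.0 kB/s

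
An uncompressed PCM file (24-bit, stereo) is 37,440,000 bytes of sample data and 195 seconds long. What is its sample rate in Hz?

Bytes = sample_rate × seconds × bytes_per_sample × channels.
sample_rate = 37,440,000 / (195 × 3 × 2) = 37,440,000 / 1,170 = 32,000 Hz.

32,000 Hz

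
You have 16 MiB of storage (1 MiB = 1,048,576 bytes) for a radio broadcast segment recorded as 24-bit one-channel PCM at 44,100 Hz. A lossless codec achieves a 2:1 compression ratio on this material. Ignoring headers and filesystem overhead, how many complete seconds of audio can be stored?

Uncompressed byte rate = 44,100 × 3 × 1 = 132,300 bytes/s.
After 2:1 compression, effective rate ≈ 66150 bytes/s.
Capacity = 16 × 1,048,576 = 16,777,216 bytes.
16,777,216 / effective rate ≈ 253.62 s → 253 seconds.

253 seconds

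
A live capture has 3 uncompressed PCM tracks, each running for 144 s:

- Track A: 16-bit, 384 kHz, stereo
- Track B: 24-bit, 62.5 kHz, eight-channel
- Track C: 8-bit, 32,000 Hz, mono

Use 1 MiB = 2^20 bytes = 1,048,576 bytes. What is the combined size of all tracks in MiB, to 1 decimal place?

421.3 MiB

Track A: 384,000 × 144 × 2 × 2 = 221,184,000 bytes.
Track B: 62,500 × 144 × 3 × 8 = 216,000,000 bytes.
Track C: 32,000 × 144 × 1 × 1 = 4,608,000 bytes.
Total = 441,792,000 bytes = 421.3 MiB.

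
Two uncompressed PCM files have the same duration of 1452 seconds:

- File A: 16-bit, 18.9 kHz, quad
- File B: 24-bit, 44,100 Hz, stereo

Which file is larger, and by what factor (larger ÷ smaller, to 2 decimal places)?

File B, by a factor of 1.75

File A: 18,900 × 2 × 4 = 151,200 bytes/s.
File B: 44,100 × 3 × 2 = 264,600 bytes/s.
File B is larger; ratio = 384,199,200 / 219,542,400 = 1.75.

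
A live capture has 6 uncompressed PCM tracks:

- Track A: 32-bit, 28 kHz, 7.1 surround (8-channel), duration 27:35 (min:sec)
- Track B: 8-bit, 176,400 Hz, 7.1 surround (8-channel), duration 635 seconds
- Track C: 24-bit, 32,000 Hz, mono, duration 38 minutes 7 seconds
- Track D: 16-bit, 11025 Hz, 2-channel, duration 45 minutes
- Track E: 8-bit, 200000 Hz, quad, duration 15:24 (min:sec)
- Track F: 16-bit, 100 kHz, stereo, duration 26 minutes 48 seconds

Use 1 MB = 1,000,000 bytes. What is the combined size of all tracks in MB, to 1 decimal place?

Track A: 27:35 (min:sec) = 1,655 s; 28,000 × 1,655 × 4 × 8 = 1,482,880,000 bytes.
Track B: 176,400 × 635 × 1 × 8 = 896,112,000 bytes.
Track C: 38 minutes 7 seconds = 2,287 s; 32,000 × 2,287 × 3 × 1 = 219,552,000 bytes.
Track D: 45 minutes = 2,700 s; 11,025 × 2,700 × 2 × 2 = 119,070,000 bytes.
Track E: 15:24 (min:sec) = 924 s; 200,000 × 924 × 1 × 4 = 739,200,000 bytes.
Track F: 26 minutes 48 seconds = 1,608 s; 100,000 × 1,608 × 2 × 2 = 643,200,000 bytes.
Total = 4,100,014,000 bytes = 4100.0 MB.

4100.0 MB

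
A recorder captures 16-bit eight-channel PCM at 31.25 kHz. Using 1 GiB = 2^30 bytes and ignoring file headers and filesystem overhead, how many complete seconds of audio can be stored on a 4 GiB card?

8,589 seconds

Uncompressed byte rate = 31,250 × 2 × 8 = 500,000 bytes/s.
Capacity = 4 × 1,073,741,824 = 4,294,967,296 bytes.
4,294,967,296 / 500,000 ≈ 8589.93 s → 8,589 seconds.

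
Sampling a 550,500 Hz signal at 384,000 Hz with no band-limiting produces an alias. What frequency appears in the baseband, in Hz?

166,500 Hz

Nyquist = 384,000/2 = 192,000 Hz; 550,500 Hz exceeds it.
Alias = |550,500 − 1×384,000| = |550,500 − 384,000| = 166,500 Hz.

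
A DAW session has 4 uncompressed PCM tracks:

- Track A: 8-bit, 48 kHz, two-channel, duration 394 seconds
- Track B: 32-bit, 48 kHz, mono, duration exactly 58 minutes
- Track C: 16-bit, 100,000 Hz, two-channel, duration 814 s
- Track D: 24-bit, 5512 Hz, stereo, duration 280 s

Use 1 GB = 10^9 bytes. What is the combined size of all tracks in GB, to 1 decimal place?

1.0 GB

Track A: 48,000 × 394 × 1 × 2 = 37,824,000 bytes.
Track B: exactly 58 minutes = 3,480 s; 48,000 × 3,480 × 4 × 1 = 668,160,000 bytes.
Track C: 100,000 × 814 × 2 × 2 = 325,600,000 bytes.
Track D: 5,512 × 280 × 3 × 2 = 9,260,160 bytes.
Total = 1,040,844,160 bytes = 1.0 GB.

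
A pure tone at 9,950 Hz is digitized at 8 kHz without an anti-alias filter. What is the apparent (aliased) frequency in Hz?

Nyquist = 8,000/2 = 4,000 Hz; 9,950 Hz exceeds it.
Alias = |9,950 − 1×8,000| = |9,950 − 8,000| = 1,950 Hz.

1,950 Hz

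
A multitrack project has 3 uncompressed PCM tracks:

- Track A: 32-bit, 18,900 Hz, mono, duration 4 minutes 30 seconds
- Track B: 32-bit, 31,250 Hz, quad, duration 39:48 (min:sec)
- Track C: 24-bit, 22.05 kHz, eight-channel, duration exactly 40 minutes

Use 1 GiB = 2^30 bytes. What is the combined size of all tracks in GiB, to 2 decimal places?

2.31 GiB

Track A: 4 minutes 30 seconds = 270 s; 18,900 × 270 × 4 × 1 = 20,412,000 bytes.
Track B: 39:48 (min:sec) = 2,388 s; 31,250 × 2,388 × 4 × 4 = 1,194,000,000 bytes.
Track C: exactly 40 minutes = 2,400 s; 22,050 × 2,400 × 3 × 8 = 1,270,080,000 bytes.
Total = 2,484,492,000 bytes = 2.31 GiB.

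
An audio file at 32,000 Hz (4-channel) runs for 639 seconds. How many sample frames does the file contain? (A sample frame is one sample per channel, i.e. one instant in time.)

20,448,000 sample frames

32,000 samples/s × 639 s = 20,448,000 frames.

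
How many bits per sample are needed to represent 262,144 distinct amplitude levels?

18 bits

log2(262,144) = 18.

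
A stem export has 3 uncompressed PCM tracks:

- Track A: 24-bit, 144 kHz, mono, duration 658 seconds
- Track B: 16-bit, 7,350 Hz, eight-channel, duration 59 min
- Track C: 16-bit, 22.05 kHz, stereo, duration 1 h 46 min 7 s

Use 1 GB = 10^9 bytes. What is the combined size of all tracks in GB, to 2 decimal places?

Track A: 144,000 × 658 × 3 × 1 = 284,256,000 bytes.
Track B: 59 min = 3,540 s; 7,350 × 3,540 × 2 × 8 = 416,304,000 bytes.
Track C: 1 h 46 min 7 s = 6,367 s; 22,050 × 6,367 × 2 × 2 = 561,569,400 bytes.
Total = 1,262,129,400 bytes = 1.26 GB.

1.26 GB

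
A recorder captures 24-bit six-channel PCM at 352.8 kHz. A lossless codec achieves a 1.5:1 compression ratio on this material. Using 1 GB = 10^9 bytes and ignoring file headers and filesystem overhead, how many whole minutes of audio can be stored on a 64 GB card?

251 minutes

Uncompressed byte rate = 352,800 × 3 × 6 = 6,350,400 bytes/s.
After 1.5:1 compression, effective rate ≈ 4233600 bytes/s.
Capacity = 64 × 1,000,000,000 = 64,000,000,000 bytes.
64,000,000,000 / effective rate ≈ 15117.16 s → 251 minutes.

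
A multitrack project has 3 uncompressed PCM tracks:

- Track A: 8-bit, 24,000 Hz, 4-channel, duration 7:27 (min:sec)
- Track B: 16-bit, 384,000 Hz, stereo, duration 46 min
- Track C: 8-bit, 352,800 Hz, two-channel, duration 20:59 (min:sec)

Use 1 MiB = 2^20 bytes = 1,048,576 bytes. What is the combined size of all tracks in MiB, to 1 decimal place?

Track A: 7:27 (min:sec) = 447 s; 24,000 × 447 × 1 × 4 = 42,912,000 bytes.
Track B: 46 min = 2,760 s; 384,000 × 2,760 × 2 × 2 = 4,239,360,000 bytes.
Track C: 20:59 (min:sec) = 1,259 s; 352,800 × 1,259 × 1 × 2 = 888,350,400 bytes.
Total = 5,170,622,400 bytes = 4931.1 MiB.

4931.1 MiB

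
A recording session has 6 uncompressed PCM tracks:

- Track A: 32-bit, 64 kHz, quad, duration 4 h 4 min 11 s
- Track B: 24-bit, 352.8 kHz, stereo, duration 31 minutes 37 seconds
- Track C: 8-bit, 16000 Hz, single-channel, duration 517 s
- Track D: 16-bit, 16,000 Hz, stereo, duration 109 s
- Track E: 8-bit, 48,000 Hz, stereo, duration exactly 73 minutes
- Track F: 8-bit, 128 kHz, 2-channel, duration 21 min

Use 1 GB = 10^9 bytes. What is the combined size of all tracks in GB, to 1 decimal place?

Track A: 4 h 4 min 11 s = 14,651 s; 64,000 × 14,651 × 4 × 4 = 15,002,624,000 bytes.
Track B: 31 minutes 37 seconds = 1,897 s; 352,800 × 1,897 × 3 × 2 = 4,015,569,600 bytes.
Track C: 16,000 × 517 × 1 × 1 = 8,272,000 bytes.
Track D: 16,000 × 109 × 2 × 2 = 6,976,000 bytes.
Track E: exactly 73 minutes = 4,380 s; 48,000 × 4,380 × 1 × 2 = 420,480,000 bytes.
Track F: 21 min = 1,260 s; 128,000 × 1,260 × 1 × 2 = 322,560,000 bytes.
Total = 19,776,481,600 bytes = 19.8 GB.

19.8 GB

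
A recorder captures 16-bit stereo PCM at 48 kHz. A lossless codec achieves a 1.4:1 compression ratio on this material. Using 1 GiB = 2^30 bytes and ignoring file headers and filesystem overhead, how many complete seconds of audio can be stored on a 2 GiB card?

Uncompressed byte rate = 48,000 × 2 × 2 = 192,000 bytes/s.
After 1.4:1 compression, effective rate ≈ 137142.86 bytes/s.
Capacity = 2 × 1,073,741,824 = 2,147,483,648 bytes.
2,147,483,648 / effective rate ≈ 15658.73 s → 15,658 seconds.

15,658 seconds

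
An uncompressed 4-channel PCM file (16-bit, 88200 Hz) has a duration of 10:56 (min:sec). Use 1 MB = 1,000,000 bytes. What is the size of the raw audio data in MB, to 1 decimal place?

462.9 MB

Duration = 10:56 (min:sec) = 656 s.
Bytes = 88,200 samples/s × 656 s × 2 bytes/sample × 4 ch = 462,873,600 bytes.
462,873,600 / 1,000,000 = 462.9 MB.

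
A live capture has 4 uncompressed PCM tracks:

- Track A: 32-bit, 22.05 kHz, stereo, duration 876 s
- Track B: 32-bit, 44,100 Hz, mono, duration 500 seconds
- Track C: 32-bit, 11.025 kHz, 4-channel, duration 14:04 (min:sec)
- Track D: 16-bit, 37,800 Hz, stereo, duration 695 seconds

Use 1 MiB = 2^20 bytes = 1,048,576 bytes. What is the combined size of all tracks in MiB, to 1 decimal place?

473.7 MiB

Track A: 22,050 × 876 × 4 × 2 = 154,526,400 bytes.
Track B: 44,100 × 500 × 4 × 1 = 88,200,000 bytes.
Track C: 14:04 (min:sec) = 844 s; 11,025 × 844 × 4 × 4 = 148,881,600 bytes.
Track D: 37,800 × 695 × 2 × 2 = 105,084,000 bytes.
Total = 496,692,000 bytes = 473.7 MiB.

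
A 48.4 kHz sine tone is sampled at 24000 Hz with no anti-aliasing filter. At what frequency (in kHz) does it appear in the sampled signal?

0.4 kHz

Nyquist = 24,000/2 = 12,000 Hz; 48,400 Hz exceeds it.
Alias = |48,400 − 2×24,000| = |48,400 − 48,000| = 400 Hz = 0.4 kHz.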